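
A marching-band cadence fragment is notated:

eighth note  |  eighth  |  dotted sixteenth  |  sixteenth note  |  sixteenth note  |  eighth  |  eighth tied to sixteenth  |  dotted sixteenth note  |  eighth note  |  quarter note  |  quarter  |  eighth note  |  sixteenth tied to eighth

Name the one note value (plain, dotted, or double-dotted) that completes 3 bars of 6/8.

3 bars of 6/8 = 72 thirty-second notes.
Each duration in thirty-second notes: eighth note = 4; eighth = 4; dotted sixteenth = 3; sixteenth note = 2; sixteenth note = 2; eighth = 4; eighth tied to sixteenth (eighth + sixteenth) = 6; dotted sixteenth note = 3; eighth note = 4; quarter note = 8; quarter = 8; eighth note = 4; sixteenth tied to eighth (sixteenth + eighth) = 6.
Total: 4 + 4 + 3 + 2 + 2 + 4 + 6 + 3 + 4 + 8 + 8 + 4 + 6 = 58.
Remaining: 72 − 58 = 14 thirty-second notes, which is a double-dotted quarter note.

double-dotted quarter note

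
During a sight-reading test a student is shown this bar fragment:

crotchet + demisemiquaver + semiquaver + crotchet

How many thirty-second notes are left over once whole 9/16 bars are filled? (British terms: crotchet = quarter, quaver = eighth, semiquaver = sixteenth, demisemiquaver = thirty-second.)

1

One bar of 9/16 = 18 thirty-second notes.
Express everything in thirty-second notes: crotchet = 8; demisemiquaver = 1; semiquaver = 2; crotchet = 8.
Sum: 8 + 1 + 2 + 8 = 19.
19 ÷ 18 = 1 complete bar with 1 thirty-second note remaining.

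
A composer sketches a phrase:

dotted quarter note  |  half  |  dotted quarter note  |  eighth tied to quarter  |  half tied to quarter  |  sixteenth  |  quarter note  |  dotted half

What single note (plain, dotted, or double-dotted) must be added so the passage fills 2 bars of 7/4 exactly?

sixteenth note

2 bars of 7/4 = 56 sixteenth notes.
Convert each value to sixteenth notes: dotted quarter note = 6; half = 8; dotted quarter note = 6; eighth tied to quarter (eighth + quarter) = 6; half tied to quarter (half + quarter) = 12; sixteenth = 1; quarter note = 4; dotted half = 12.
Adding: 6 + 8 + 6 + 6 + 12 + 1 + 4 + 12 = 55.
Remaining: 56 − 55 = 1 sixteenth note, which is a sixteenth note.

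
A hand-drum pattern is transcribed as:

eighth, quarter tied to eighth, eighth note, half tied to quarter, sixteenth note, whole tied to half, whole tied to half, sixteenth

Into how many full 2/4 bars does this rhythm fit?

9

One bar of 2/4 = 8 sixteenth notes.
Express everything in sixteenth notes: eighth = 2; quarter tied to eighth (quarter + eighth) = 6; eighth note = 2; half tied to quarter (half + quarter) = 12; sixteenth note = 1; whole tied to half (whole + half) = 24; whole tied to half (whole + half) = 24; sixteenth = 1.
Sum: 2 + 6 + 2 + 12 + 1 + 24 + 24 + 1 = 72.
72 ÷ 8 = 9 complete bars with 0 left over.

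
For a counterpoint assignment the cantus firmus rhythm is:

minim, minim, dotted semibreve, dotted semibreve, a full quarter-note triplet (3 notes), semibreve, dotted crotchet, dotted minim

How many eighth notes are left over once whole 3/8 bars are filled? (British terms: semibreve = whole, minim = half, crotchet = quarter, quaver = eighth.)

One bar of 3/8 = 3 eighth notes.
Convert each value to eighth notes: minim = 4; minim = 4; dotted semibreve = 12; dotted semibreve = 12; a full quarter-note triplet (3 notes) (three triplet quarters span one half) = 4; semibreve = 8; dotted crotchet = 3; dotted minim = 6.
Sum: 4 + 4 + 12 + 12 + 4 + 8 + 3 + 6 = 53.
53 ÷ 3 = 17 complete bars with 2 eighth notes remaining.

2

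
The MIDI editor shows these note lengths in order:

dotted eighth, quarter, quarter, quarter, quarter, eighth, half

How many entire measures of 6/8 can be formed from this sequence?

One bar of 6/8 = 12 sixteenth notes.
Convert each value to sixteenth notes: dotted eighth = 3; quarter = 4; quarter = 4; quarter = 4; quarter = 4; eighth = 2; half = 8.
Adding: 3 + 4 + 4 + 4 + 4 + 2 + 8 = 29.
29 ÷ 12 = 2 complete bars with 5 left over.

2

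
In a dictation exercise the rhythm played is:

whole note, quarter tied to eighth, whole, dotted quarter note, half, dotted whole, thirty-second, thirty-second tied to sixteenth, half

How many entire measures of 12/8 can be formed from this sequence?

3

One bar of 12/8 = 48 thirty-second notes.
Express everything in thirty-second notes: whole note = 32; quarter tied to eighth (quarter + eighth) = 12; whole = 32; dotted quarter note = 12; half = 16; dotted whole = 48; thirty-second = 1; thirty-second tied to sixteenth (thirty-second + sixteenth) = 3; half = 16.
Sum: 32 + 12 + 32 + 12 + 16 + 48 + 1 + 3 + 16 = 172.
172 ÷ 48 = 3 complete bars with 28 left over.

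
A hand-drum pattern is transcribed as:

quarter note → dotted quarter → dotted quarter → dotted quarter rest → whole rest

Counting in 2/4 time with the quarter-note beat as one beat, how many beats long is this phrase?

One quarter-note beat = 2 eighth notes.
Express everything in eighth notes: quarter note = 2; dotted quarter = 3; dotted quarter = 3; dotted quarter rest = 3; whole rest = 8.
Adding: 2 + 3 + 3 + 3 + 8 = 19.
19 ÷ 2 = 9.5 beats.

9.5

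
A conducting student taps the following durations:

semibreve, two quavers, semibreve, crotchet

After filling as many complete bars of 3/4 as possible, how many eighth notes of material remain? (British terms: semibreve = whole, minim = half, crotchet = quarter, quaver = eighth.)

2

One bar of 3/4 = 6 eighth notes.
Each duration in eighth notes: semibreve = 8; quaver = 1; quaver = 1; semibreve = 8; crotchet = 2.
Adding: 8 + 1 + 1 + 8 + 2 = 20.
20 ÷ 6 = 3 complete bars with 2 eighth notes remaining.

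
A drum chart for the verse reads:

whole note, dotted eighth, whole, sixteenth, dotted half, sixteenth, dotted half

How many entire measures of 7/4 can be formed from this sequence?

One bar of 7/4 = 28 sixteenth notes.
In sixteenth notes: whole note = 16; dotted eighth = 3; whole = 16; sixteenth = 1; dotted half = 12; sixteenth = 1; dotted half = 12.
Altogether 16 + 3 + 16 + 1 + 12 + 1 + 12 = 61.
61 ÷ 28 = 2 complete bars with 5 left over.

2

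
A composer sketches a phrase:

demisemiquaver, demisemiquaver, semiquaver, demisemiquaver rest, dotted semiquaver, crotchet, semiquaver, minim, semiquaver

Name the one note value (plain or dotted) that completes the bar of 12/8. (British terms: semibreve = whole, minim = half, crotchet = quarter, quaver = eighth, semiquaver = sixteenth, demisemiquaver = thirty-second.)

dotted quarter note

The bar of 12/8 = 48 thirty-second notes.
Express everything in thirty-second notes: demisemiquaver = 1; demisemiquaver = 1; semiquaver = 2; demisemiquaver rest = 1; dotted semiquaver = 3; crotchet = 8; semiquaver = 2; minim = 16; semiquaver = 2.
Sum: 1 + 1 + 2 + 1 + 3 + 8 + 2 + 16 + 2 = 36.
Remaining: 48 − 36 = 12 thirty-second notes, which is a dotted quarter note.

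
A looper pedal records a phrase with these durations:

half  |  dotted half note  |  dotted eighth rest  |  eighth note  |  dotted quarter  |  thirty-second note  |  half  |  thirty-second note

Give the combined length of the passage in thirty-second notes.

80

In thirty-second notes: half = 16; dotted half note = 24; dotted eighth rest = 6; eighth note = 4; dotted quarter = 12; thirty-second note = 1; half = 16; thirty-second note = 1.
Adding: 16 + 24 + 6 + 4 + 12 + 1 + 16 + 1 = 80 thirty-second notes.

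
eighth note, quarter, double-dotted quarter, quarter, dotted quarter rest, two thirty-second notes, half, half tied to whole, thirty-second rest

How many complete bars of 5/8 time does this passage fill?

One bar of 5/8 = 20 thirty-second notes.
Working in thirty-second notes: eighth note = 4; quarter = 8; double-dotted quarter = 14; quarter = 8; dotted quarter rest = 12; thirty-second note = 1; thirty-second note = 1; half = 16; half tied to whole (half + whole) = 48; thirty-second rest = 1.
Altogether 4 + 8 + 14 + 8 + 12 + 1 + 1 + 16 + 48 + 1 = 113.
113 ÷ 20 = 5 complete bars with 13 left over.

5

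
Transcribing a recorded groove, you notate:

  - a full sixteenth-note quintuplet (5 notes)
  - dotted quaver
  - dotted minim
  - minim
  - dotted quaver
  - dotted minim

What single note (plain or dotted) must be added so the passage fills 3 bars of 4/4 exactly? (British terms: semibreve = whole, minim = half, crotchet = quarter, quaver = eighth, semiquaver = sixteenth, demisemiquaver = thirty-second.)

dotted quarter note

3 bars of 4/4 = 48 sixteenth notes.
Each duration in sixteenth notes: a full sixteenth-note quintuplet (5 notes) (five quintuplet sixteenths span one quarter) = 4; dotted quaver = 3; dotted minim = 12; minim = 8; dotted quaver = 3; dotted minim = 12.
Adding: 4 + 3 + 12 + 8 + 3 + 12 = 42.
Remaining: 48 − 42 = 6 sixteenth notes, which is a dotted quarter note.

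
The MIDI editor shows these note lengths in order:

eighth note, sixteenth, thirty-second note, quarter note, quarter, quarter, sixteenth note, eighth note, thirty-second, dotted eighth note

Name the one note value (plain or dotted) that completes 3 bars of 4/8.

3 bars of 4/8 = 48 thirty-second notes.
Working in thirty-second notes: eighth note = 4; sixteenth = 2; thirty-second note = 1; quarter note = 8; quarter = 8; quarter = 8; sixteenth note = 2; eighth note = 4; thirty-second = 1; dotted eighth note = 6.
Adding: 4 + 2 + 1 + 8 + 8 + 8 + 2 + 4 + 1 + 6 = 44.
Remaining: 48 − 44 = 4 thirty-second notes, which is a eighth note.

eighth note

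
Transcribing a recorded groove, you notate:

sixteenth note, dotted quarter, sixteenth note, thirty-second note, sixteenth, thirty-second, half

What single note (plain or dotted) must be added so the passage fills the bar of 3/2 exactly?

dotted quarter note

The bar of 3/2 = 48 thirty-second notes.
Express everything in thirty-second notes: sixteenth note = 2; dotted quarter = 12; sixteenth note = 2; thirty-second note = 1; sixteenth = 2; thirty-second = 1; half = 16.
Altogether 2 + 12 + 2 + 1 + 2 + 1 + 16 = 36.
Remaining: 48 − 36 = 12 thirty-second notes, which is a dotted quarter note.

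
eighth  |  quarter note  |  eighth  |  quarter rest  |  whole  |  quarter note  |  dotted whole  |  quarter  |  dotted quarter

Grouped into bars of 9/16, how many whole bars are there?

7

One bar of 9/16 = 9 sixteenth notes.
Express everything in sixteenth notes: eighth = 2; quarter note = 4; eighth = 2; quarter rest = 4; whole = 16; quarter note = 4; dotted whole = 24; quarter = 4; dotted quarter = 6.
Total: 2 + 4 + 2 + 4 + 16 + 4 + 24 + 4 + 6 = 66.
66 ÷ 9 = 7 complete bars with 3 left over.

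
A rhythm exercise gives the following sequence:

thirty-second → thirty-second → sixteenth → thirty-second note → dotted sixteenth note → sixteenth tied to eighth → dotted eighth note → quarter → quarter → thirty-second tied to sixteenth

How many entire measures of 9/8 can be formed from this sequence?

1

One bar of 9/8 = 36 thirty-second notes.
Express everything in thirty-second notes: thirty-second = 1; thirty-second = 1; sixteenth = 2; thirty-second note = 1; dotted sixteenth note = 3; sixteenth tied to eighth (sixteenth + eighth) = 6; dotted eighth note = 6; quarter = 8; quarter = 8; thirty-second tied to sixteenth (thirty-second + sixteenth) = 3.
Adding: 1 + 1 + 2 + 1 + 3 + 6 + 6 + 8 + 8 + 3 = 39.
39 ÷ 36 = 1 complete bar with 3 left over.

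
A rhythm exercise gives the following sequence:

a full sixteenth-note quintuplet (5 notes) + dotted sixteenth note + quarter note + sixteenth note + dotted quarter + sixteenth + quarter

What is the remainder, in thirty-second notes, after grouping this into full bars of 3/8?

One bar of 3/8 = 12 thirty-second notes.
In thirty-second notes: a full sixteenth-note quintuplet (5 notes) (five quintuplet sixteenths span one quarter) = 8; dotted sixteenth note = 3; quarter note = 8; sixteenth note = 2; dotted quarter = 12; sixteenth = 2; quarter = 8.
Altogether 8 + 3 + 8 + 2 + 12 + 2 + 8 = 43.
43 ÷ 12 = 3 complete bars with 7 thirty-second notes remaining.

7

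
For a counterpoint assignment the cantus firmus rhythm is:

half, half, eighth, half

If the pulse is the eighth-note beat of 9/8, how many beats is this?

One eighth-note beat = 2 sixteenth notes.
In sixteenth notes: half = 8; half = 8; eighth = 2; half = 8.
Total: 8 + 8 + 2 + 8 = 26.
26 ÷ 2 = 13 beats.

13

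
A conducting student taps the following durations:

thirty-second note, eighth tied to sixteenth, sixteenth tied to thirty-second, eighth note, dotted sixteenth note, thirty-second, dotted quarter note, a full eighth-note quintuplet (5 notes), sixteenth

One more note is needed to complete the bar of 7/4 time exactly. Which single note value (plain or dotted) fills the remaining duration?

quarter note

The bar of 7/4 = 56 thirty-second notes.
Convert each value to thirty-second notes: thirty-second note = 1; eighth tied to sixteenth (eighth + sixteenth) = 6; sixteenth tied to thirty-second (sixteenth + thirty-second) = 3; eighth note = 4; dotted sixteenth note = 3; thirty-second = 1; dotted quarter note = 12; a full eighth-note quintuplet (5 notes) (five quintuplet eighths span one half) = 16; sixteenth = 2.
Altogether 1 + 6 + 3 + 4 + 3 + 1 + 12 + 16 + 2 = 48.
Remaining: 56 − 48 = 8 thirty-second notes, which is a quarter note.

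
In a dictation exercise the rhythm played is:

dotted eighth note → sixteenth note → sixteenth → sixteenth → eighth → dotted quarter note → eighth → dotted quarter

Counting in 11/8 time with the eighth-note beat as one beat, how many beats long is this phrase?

One eighth-note beat = 2 sixteenth notes.
In sixteenth notes: dotted eighth note = 3; sixteenth note = 1; sixteenth = 1; sixteenth = 1; eighth = 2; dotted quarter note = 6; eighth = 2; dotted quarter = 6.
Altogether 3 + 1 + 1 + 1 + 2 + 6 + 2 + 6 = 22.
22 ÷ 2 = 11 beats.

11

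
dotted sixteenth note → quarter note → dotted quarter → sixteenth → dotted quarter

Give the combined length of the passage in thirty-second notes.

37

Each duration in thirty-second notes: dotted sixteenth note = 3; quarter note = 8; dotted quarter = 12; sixteenth = 2; dotted quarter = 12.
Adding: 3 + 8 + 12 + 2 + 12 = 37 thirty-second notes.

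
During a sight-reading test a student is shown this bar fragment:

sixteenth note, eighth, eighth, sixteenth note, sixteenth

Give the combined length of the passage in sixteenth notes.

Working in sixteenth notes: sixteenth note = 1; eighth = 2; eighth = 2; sixteenth note = 1; sixteenth = 1.
Adding: 1 + 2 + 2 + 1 + 1 = 7 sixteenth notes.

7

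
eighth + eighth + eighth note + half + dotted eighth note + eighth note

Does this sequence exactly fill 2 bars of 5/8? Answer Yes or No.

No

One bar of 5/8 = 10 sixteenth notes, so 2 bars = 20.
In sixteenth notes: eighth = 2; eighth = 2; eighth note = 2; half = 8; dotted eighth note = 3; eighth note = 2.
Altogether 2 + 2 + 2 + 8 + 3 + 2 = 19.
19 falls short of 20, so the answer is No.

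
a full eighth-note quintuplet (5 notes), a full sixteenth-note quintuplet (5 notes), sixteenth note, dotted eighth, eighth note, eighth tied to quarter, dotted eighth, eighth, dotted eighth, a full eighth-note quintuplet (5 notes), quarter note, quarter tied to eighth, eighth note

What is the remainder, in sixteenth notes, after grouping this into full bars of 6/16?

One bar of 6/16 = 6 sixteenth notes.
Working in sixteenth notes: a full eighth-note quintuplet (5 notes) (five quintuplet eighths span one half) = 8; a full sixteenth-note quintuplet (5 notes) (five quintuplet sixteenths span one quarter) = 4; sixteenth note = 1; dotted eighth = 3; eighth note = 2; eighth tied to quarter (eighth + quarter) = 6; dotted eighth = 3; eighth = 2; dotted eighth = 3; a full eighth-note quintuplet (5 notes) (five quintuplet eighths span one half) = 8; quarter note = 4; quarter tied to eighth (quarter + eighth) = 6; eighth note = 2.
Adding: 8 + 4 + 1 + 3 + 2 + 6 + 3 + 2 + 3 + 8 + 4 + 6 + 2 = 52.
52 ÷ 6 = 8 complete bars with 4 sixteenth notes remaining.

4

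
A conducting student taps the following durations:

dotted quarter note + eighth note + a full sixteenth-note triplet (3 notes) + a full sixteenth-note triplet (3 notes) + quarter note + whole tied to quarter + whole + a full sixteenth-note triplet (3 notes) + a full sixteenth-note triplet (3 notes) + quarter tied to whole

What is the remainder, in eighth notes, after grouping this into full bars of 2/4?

2

One bar of 2/4 = 4 eighth notes.
Each duration in eighth notes: dotted quarter note = 3; eighth note = 1; a full sixteenth-note triplet (3 notes) (three triplet sixteenths span one eighth) = 1; a full sixteenth-note triplet (3 notes) (three triplet sixteenths span one eighth) = 1; quarter note = 2; whole tied to quarter (whole + quarter) = 10; whole = 8; a full sixteenth-note triplet (3 notes) (three triplet sixteenths span one eighth) = 1; a full sixteenth-note triplet (3 notes) (three triplet sixteenths span one eighth) = 1; quarter tied to whole (quarter + whole) = 10.
Total: 3 + 1 + 1 + 1 + 2 + 10 + 8 + 1 + 1 + 10 = 38.
38 ÷ 4 = 9 complete bars with 2 eighth notes remaining.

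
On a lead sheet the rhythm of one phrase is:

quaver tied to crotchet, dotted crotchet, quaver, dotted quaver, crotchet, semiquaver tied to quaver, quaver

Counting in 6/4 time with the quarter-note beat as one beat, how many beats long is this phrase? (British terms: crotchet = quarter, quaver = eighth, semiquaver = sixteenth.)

One quarter-note beat = 4 sixteenth notes.
Convert each value to sixteenth notes: quaver tied to crotchet (quaver + crotchet) = 6; dotted crotchet = 6; quaver = 2; dotted quaver = 3; crotchet = 4; semiquaver tied to quaver (semiquaver + quaver) = 3; quaver = 2.
Total: 6 + 6 + 2 + 3 + 4 + 3 + 2 = 26.
26 ÷ 4 = 6.5 beats.

6.5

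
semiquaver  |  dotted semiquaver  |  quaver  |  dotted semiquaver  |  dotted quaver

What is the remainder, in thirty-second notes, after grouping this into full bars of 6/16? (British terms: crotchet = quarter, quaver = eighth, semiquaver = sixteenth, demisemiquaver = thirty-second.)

6

One bar of 6/16 = 12 thirty-second notes.
Express everything in thirty-second notes: semiquaver = 2; dotted semiquaver = 3; quaver = 4; dotted semiquaver = 3; dotted quaver = 6.
Adding: 2 + 3 + 4 + 3 + 6 = 18.
18 ÷ 12 = 1 complete bar with 6 thirty-second notes remaining.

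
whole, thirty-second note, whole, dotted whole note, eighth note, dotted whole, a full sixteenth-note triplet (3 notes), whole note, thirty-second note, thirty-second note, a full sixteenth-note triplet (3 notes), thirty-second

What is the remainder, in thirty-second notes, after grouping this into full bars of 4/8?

One bar of 4/8 = 16 thirty-second notes.
Working in thirty-second notes: whole = 32; thirty-second note = 1; whole = 32; dotted whole note = 48; eighth note = 4; dotted whole = 48; a full sixteenth-note triplet (3 notes) (three triplet sixteenths span one eighth) = 4; whole note = 32; thirty-second note = 1; thirty-second note = 1; a full sixteenth-note triplet (3 notes) (three triplet sixteenths span one eighth) = 4; thirty-second = 1.
Adding: 32 + 1 + 32 + 48 + 4 + 48 + 4 + 32 + 1 + 1 + 4 + 1 = 208.
208 ÷ 16 = 13 complete bars with 0 thirty-second notes remaining.

0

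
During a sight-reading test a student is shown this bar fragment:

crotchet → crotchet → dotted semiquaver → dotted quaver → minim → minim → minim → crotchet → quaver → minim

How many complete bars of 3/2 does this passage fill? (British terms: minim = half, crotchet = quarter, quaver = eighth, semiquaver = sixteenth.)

One bar of 3/2 = 48 thirty-second notes.
Express everything in thirty-second notes: crotchet = 8; crotchet = 8; dotted semiquaver = 3; dotted quaver = 6; minim = 16; minim = 16; minim = 16; crotchet = 8; quaver = 4; minim = 16.
Sum: 8 + 8 + 3 + 6 + 16 + 16 + 16 + 8 + 4 + 16 = 101.
101 ÷ 48 = 2 complete bars with 5 left over.

2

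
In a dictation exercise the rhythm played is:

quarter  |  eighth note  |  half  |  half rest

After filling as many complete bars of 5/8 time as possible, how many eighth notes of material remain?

1

One bar of 5/8 = 5 eighth notes.
Each duration in eighth notes: quarter = 2; eighth note = 1; half = 4; half rest = 4.
Total: 2 + 1 + 4 + 4 = 11.
11 ÷ 5 = 2 complete bars with 1 eighth note remaining.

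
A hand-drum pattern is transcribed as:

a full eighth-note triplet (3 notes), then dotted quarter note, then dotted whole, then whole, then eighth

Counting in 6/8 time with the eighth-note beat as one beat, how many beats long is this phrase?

26

One eighth-note beat = 2 sixteenth notes.
In sixteenth notes: a full eighth-note triplet (3 notes) (three triplet eighths span one quarter) = 4; dotted quarter note = 6; dotted whole = 24; whole = 16; eighth = 2.
Total: 4 + 6 + 24 + 16 + 2 = 52.
52 ÷ 2 = 26 beats.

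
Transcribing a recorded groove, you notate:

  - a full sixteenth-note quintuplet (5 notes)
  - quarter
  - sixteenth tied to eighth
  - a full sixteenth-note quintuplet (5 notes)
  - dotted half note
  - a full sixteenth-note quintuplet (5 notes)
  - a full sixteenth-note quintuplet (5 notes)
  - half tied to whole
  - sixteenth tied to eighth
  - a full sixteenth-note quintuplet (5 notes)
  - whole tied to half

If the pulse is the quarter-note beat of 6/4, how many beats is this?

One quarter-note beat = 4 sixteenth notes.
Each duration in sixteenth notes: a full sixteenth-note quintuplet (5 notes) (five quintuplet sixteenths span one quarter) = 4; quarter = 4; sixteenth tied to eighth (sixteenth + eighth) = 3; a full sixteenth-note quintuplet (5 notes) (five quintuplet sixteenths span one quarter) = 4; dotted half note = 12; a full sixteenth-note quintuplet (5 notes) (five quintuplet sixteenths span one quarter) = 4; a full sixteenth-note quintuplet (5 notes) (five quintuplet sixteenths span one quarter) = 4; half tied to whole (half + whole) = 24; sixteenth tied to eighth (sixteenth + eighth) = 3; a full sixteenth-note quintuplet (5 notes) (five quintuplet sixteenths span one quarter) = 4; whole tied to half (whole + half) = 24.
Total: 4 + 4 + 3 + 4 + 12 + 4 + 4 + 24 + 3 + 4 + 24 = 90.
90 ÷ 4 = 22.5 beats.

22.5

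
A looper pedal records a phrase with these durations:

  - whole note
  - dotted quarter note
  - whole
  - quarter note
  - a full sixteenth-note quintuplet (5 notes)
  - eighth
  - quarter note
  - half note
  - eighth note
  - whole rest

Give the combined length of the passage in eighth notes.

In eighth notes: whole note = 8; dotted quarter note = 3; whole = 8; quarter note = 2; a full sixteenth-note quintuplet (5 notes) (five quintuplet sixteenths span one quarter) = 2; eighth = 1; quarter note = 2; half note = 4; eighth note = 1; whole rest = 8.
Altogether 8 + 3 + 8 + 2 + 2 + 1 + 2 + 4 + 1 + 8 = 39 eighth notes.

39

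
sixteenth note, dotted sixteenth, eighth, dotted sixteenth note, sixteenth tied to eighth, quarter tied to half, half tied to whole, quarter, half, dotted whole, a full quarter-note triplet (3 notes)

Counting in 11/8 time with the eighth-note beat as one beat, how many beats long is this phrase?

44.5

One eighth-note beat = 4 thirty-second notes.
In thirty-second notes: sixteenth note = 2; dotted sixteenth = 3; eighth = 4; dotted sixteenth note = 3; sixteenth tied to eighth (sixteenth + eighth) = 6; quarter tied to half (quarter + half) = 24; half tied to whole (half + whole) = 48; quarter = 8; half = 16; dotted whole = 48; a full quarter-note triplet (3 notes) (three triplet quarters span one half) = 16.
Adding: 2 + 3 + 4 + 3 + 6 + 24 + 48 + 8 + 16 + 48 + 16 = 178.
178 ÷ 4 = 44.5 beats.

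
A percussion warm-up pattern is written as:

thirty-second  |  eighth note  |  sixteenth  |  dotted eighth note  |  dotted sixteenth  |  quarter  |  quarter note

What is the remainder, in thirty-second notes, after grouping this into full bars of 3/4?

8

One bar of 3/4 = 24 thirty-second notes.
Convert each value to thirty-second notes: thirty-second = 1; eighth note = 4; sixteenth = 2; dotted eighth note = 6; dotted sixteenth = 3; quarter = 8; quarter note = 8.
Sum: 1 + 4 + 2 + 6 + 3 + 8 + 8 = 32.
32 ÷ 24 = 1 complete bar with 8 thirty-second notes remaining.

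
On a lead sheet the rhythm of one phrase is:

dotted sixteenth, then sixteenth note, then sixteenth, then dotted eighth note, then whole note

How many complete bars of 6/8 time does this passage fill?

One bar of 6/8 = 24 thirty-second notes.
Express everything in thirty-second notes: dotted sixteenth = 3; sixteenth note = 2; sixteenth = 2; dotted eighth note = 6; whole note = 32.
Sum: 3 + 2 + 2 + 6 + 32 = 45.
45 ÷ 24 = 1 complete bar with 21 left over.

1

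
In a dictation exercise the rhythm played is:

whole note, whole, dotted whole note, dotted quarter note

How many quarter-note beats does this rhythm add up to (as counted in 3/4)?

15.5

One quarter-note beat = 2 eighth notes.
In eighth notes: whole note = 8; whole = 8; dotted whole note = 12; dotted quarter note = 3.
Sum: 8 + 8 + 12 + 3 = 31.
31 ÷ 2 = 15.5 beats.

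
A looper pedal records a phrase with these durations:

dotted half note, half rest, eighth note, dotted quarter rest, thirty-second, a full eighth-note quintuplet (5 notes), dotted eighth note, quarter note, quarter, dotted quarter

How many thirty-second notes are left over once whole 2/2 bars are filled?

One bar of 2/2 = 32 thirty-second notes.
In thirty-second notes: dotted half note = 24; half rest = 16; eighth note = 4; dotted quarter rest = 12; thirty-second = 1; a full eighth-note quintuplet (5 notes) (five quintuplet eighths span one half) = 16; dotted eighth note = 6; quarter note = 8; quarter = 8; dotted quarter = 12.
Altogether 24 + 16 + 4 + 12 + 1 + 16 + 6 + 8 + 8 + 12 = 107.
107 ÷ 32 = 3 complete bars with 11 thirty-second notes remaining.

11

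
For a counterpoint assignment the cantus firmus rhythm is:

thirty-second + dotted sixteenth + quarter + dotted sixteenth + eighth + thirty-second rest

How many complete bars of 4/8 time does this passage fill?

One bar of 4/8 = 16 thirty-second notes.
Each duration in thirty-second notes: thirty-second = 1; dotted sixteenth = 3; quarter = 8; dotted sixteenth = 3; eighth = 4; thirty-second rest = 1.
Adding: 1 + 3 + 8 + 3 + 4 + 1 = 20.
20 ÷ 16 = 1 complete bar with 4 left over.

1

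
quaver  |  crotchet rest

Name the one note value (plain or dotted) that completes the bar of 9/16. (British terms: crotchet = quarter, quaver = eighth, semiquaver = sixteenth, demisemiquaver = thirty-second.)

dotted eighth note

The bar of 9/16 = 9 sixteenth notes.
In sixteenth notes: quaver = 2; crotchet rest = 4.
Adding: 2 + 4 = 6.
Remaining: 9 − 6 = 3 sixteenth notes, which is a dotted eighth note.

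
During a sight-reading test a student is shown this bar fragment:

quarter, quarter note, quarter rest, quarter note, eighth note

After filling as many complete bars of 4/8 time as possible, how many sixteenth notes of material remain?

2

One bar of 4/8 = 4 eighth notes.
Working in eighth notes: quarter = 2; quarter note = 2; quarter rest = 2; quarter note = 2; eighth note = 1.
Adding: 2 + 2 + 2 + 2 + 1 = 9.
9 ÷ 4 = 2 complete bars with 1 eighth note remaining = 2 sixteenth notes.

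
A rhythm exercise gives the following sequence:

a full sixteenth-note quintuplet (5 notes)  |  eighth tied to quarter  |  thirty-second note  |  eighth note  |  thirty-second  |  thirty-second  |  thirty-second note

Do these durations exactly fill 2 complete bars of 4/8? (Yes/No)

No

One bar of 4/8 = 16 thirty-second notes, so 2 bars = 32.
Working in thirty-second notes: a full sixteenth-note quintuplet (5 notes) (five quintuplet sixteenths span one quarter) = 8; eighth tied to quarter (eighth + quarter) = 12; thirty-second note = 1; eighth note = 4; thirty-second = 1; thirty-second = 1; thirty-second note = 1.
Altogether 8 + 12 + 1 + 4 + 1 + 1 + 1 = 28.
28 falls short of 32, so the answer is No.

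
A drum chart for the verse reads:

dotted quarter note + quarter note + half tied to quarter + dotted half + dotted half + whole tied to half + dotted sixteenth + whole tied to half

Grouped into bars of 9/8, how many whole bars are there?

One bar of 9/8 = 36 thirty-second notes.
Express everything in thirty-second notes: dotted quarter note = 12; quarter note = 8; half tied to quarter (half + quarter) = 24; dotted half = 24; dotted half = 24; whole tied to half (whole + half) = 48; dotted sixteenth = 3; whole tied to half (whole + half) = 48.
Total: 12 + 8 + 24 + 24 + 24 + 48 + 3 + 48 = 191.
191 ÷ 36 = 5 complete bars with 11 left over.

5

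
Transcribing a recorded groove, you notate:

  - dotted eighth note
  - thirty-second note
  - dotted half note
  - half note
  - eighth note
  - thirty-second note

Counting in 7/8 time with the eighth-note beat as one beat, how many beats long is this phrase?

13

One eighth-note beat = 4 thirty-second notes.
Express everything in thirty-second notes: dotted eighth note = 6; thirty-second note = 1; dotted half note = 24; half note = 16; eighth note = 4; thirty-second note = 1.
Sum: 6 + 1 + 24 + 16 + 4 + 1 = 52.
52 ÷ 4 = 13 beats.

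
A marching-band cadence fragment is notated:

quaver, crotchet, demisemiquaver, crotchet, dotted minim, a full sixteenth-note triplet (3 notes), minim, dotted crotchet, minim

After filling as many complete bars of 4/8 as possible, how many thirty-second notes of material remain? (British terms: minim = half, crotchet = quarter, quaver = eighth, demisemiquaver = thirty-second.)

13

One bar of 4/8 = 16 thirty-second notes.
Working in thirty-second notes: quaver = 4; crotchet = 8; demisemiquaver = 1; crotchet = 8; dotted minim = 24; a full sixteenth-note triplet (3 notes) (three triplet sixteenths span one eighth) = 4; minim = 16; dotted crotchet = 12; minim = 16.
Altogether 4 + 8 + 1 + 8 + 24 + 4 + 16 + 12 + 16 = 93.
93 ÷ 16 = 5 complete bars with 13 thirty-second notes remaining.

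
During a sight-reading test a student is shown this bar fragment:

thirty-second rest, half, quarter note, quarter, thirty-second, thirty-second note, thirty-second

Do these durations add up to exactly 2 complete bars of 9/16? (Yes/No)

Yes

One bar of 9/16 = 18 thirty-second notes, so 2 bars = 36.
Express everything in thirty-second notes: thirty-second rest = 1; half = 16; quarter note = 8; quarter = 8; thirty-second = 1; thirty-second note = 1; thirty-second = 1.
Total: 1 + 16 + 8 + 8 + 1 + 1 + 1 = 36.
36 equals 36, so the answer is Yes.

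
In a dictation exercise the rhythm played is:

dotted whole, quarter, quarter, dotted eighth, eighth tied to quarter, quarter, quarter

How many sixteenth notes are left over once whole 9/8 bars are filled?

One bar of 9/8 = 18 sixteenth notes.
Working in sixteenth notes: dotted whole = 24; quarter = 4; quarter = 4; dotted eighth = 3; eighth tied to quarter (eighth + quarter) = 6; quarter = 4; quarter = 4.
Sum: 24 + 4 + 4 + 3 + 6 + 4 + 4 = 49.
49 ÷ 18 = 2 complete bars with 13 sixteenth notes remaining.

13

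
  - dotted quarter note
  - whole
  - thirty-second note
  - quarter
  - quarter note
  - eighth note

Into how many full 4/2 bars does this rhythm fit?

1

One bar of 4/2 = 64 thirty-second notes.
In thirty-second notes: dotted quarter note = 12; whole = 32; thirty-second note = 1; quarter = 8; quarter note = 8; eighth note = 4.
Total: 12 + 32 + 1 + 8 + 8 + 4 = 65.
65 ÷ 64 = 1 complete bar with 1 left over.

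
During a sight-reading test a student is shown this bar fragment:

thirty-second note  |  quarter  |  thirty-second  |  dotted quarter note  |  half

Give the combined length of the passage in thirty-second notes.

38

Working in thirty-second notes: thirty-second note = 1; quarter = 8; thirty-second = 1; dotted quarter note = 12; half = 16.
Total: 1 + 8 + 1 + 12 + 16 = 38 thirty-second notes.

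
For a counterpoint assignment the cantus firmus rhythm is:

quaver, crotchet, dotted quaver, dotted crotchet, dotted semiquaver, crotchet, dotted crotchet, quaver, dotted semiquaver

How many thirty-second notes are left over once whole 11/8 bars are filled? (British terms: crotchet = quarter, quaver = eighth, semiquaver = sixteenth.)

One bar of 11/8 = 44 thirty-second notes.
Working in thirty-second notes: quaver = 4; crotchet = 8; dotted quaver = 6; dotted crotchet = 12; dotted semiquaver = 3; crotchet = 8; dotted crotchet = 12; quaver = 4; dotted semiquaver = 3.
Total: 4 + 8 + 6 + 12 + 3 + 8 + 12 + 4 + 3 = 60.
60 ÷ 44 = 1 complete bar with 16 thirty-second notes remaining.

16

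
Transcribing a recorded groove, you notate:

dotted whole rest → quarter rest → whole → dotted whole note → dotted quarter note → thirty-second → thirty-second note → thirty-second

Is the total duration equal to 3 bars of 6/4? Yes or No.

One bar of 6/4 = 48 thirty-second notes, so 3 bars = 144.
Working in thirty-second notes: dotted whole rest = 48; quarter rest = 8; whole = 32; dotted whole note = 48; dotted quarter note = 12; thirty-second = 1; thirty-second note = 1; thirty-second = 1.
Sum: 48 + 8 + 32 + 48 + 12 + 1 + 1 + 1 = 151.
151 exceeds 144, so the answer is No.

No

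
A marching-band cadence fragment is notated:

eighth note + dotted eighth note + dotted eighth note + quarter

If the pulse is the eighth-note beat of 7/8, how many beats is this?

6

One eighth-note beat = 2 sixteenth notes.
Working in sixteenth notes: eighth note = 2; dotted eighth note = 3; dotted eighth note = 3; quarter = 4.
Sum: 2 + 3 + 3 + 4 = 12.
12 ÷ 2 = 6 beats.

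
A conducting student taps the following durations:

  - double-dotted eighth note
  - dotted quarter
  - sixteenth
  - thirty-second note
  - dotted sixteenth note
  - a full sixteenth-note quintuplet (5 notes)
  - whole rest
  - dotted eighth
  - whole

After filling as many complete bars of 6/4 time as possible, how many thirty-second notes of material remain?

7

One bar of 6/4 = 48 thirty-second notes.
Express everything in thirty-second notes: double-dotted eighth note = 7; dotted quarter = 12; sixteenth = 2; thirty-second note = 1; dotted sixteenth note = 3; a full sixteenth-note quintuplet (5 notes) (five quintuplet sixteenths span one quarter) = 8; whole rest = 32; dotted eighth = 6; whole = 32.
Adding: 7 + 12 + 2 + 1 + 3 + 8 + 32 + 6 + 32 = 103.
103 ÷ 48 = 2 complete bars with 7 thirty-second notes remaining.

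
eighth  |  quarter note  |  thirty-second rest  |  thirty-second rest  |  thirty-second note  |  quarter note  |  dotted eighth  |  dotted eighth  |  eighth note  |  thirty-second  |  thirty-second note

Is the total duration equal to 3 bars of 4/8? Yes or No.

One bar of 4/8 = 16 thirty-second notes, so 3 bars = 48.
Convert each value to thirty-second notes: eighth = 4; quarter note = 8; thirty-second rest = 1; thirty-second rest = 1; thirty-second note = 1; quarter note = 8; dotted eighth = 6; dotted eighth = 6; eighth note = 4; thirty-second = 1; thirty-second note = 1.
Sum: 4 + 8 + 1 + 1 + 1 + 8 + 6 + 6 + 4 + 1 + 1 = 41.
41 falls short of 48, so the answer is No.

No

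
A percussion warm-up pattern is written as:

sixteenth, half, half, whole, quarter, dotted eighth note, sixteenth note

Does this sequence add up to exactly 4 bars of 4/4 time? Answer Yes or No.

One bar of 4/4 = 16 sixteenth notes, so 4 bars = 64.
In sixteenth notes: sixteenth = 1; half = 8; half = 8; whole = 16; quarter = 4; dotted eighth note = 3; sixteenth note = 1.
Sum: 1 + 8 + 8 + 16 + 4 + 3 + 1 = 41.
41 falls short of 64, so the answer is No.

No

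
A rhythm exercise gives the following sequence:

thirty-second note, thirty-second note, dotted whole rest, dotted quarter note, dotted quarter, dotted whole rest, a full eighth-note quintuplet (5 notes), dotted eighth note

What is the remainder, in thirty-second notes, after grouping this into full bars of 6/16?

One bar of 6/16 = 12 thirty-second notes.
Convert each value to thirty-second notes: thirty-second note = 1; thirty-second note = 1; dotted whole rest = 48; dotted quarter note = 12; dotted quarter = 12; dotted whole rest = 48; a full eighth-note quintuplet (5 notes) (five quintuplet eighths span one half) = 16; dotted eighth note = 6.
Sum: 1 + 1 + 48 + 12 + 12 + 48 + 16 + 6 = 144.
144 ÷ 12 = 12 complete bars with 0 thirty-second notes remaining.

0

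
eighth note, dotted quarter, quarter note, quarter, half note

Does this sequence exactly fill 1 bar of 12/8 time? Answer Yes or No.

Yes

One bar of 12/8 = 12 eighth notes.
Convert each value to eighth notes: eighth note = 1; dotted quarter = 3; quarter note = 2; quarter = 2; half note = 4.
Altogether 1 + 3 + 2 + 2 + 4 = 12.
12 equals 12, so the answer is Yes.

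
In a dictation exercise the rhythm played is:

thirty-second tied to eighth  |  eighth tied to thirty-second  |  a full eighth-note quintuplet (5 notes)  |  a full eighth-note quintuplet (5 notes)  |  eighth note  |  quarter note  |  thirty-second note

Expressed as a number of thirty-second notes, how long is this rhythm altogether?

Each duration in thirty-second notes: thirty-second tied to eighth (thirty-second + eighth) = 5; eighth tied to thirty-second (eighth + thirty-second) = 5; a full eighth-note quintuplet (5 notes) (five quintuplet eighths span one half) = 16; a full eighth-note quintuplet (5 notes) (five quintuplet eighths span one half) = 16; eighth note = 4; quarter note = 8; thirty-second note = 1.
Altogether 5 + 5 + 16 + 16 + 4 + 8 + 1 = 55 thirty-second notes.

55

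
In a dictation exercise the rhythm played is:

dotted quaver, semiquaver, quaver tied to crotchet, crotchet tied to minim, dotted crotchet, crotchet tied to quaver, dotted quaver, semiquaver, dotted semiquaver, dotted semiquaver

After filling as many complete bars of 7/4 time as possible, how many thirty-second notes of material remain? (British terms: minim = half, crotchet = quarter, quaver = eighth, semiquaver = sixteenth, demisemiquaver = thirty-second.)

26

One bar of 7/4 = 56 thirty-second notes.
Convert each value to thirty-second notes: dotted quaver = 6; semiquaver = 2; quaver tied to crotchet (quaver + crotchet) = 12; crotchet tied to minim (crotchet + minim) = 24; dotted crotchet = 12; crotchet tied to quaver (crotchet + quaver) = 12; dotted quaver = 6; semiquaver = 2; dotted semiquaver = 3; dotted semiquaver = 3.
Total: 6 + 2 + 12 + 24 + 12 + 12 + 6 + 2 + 3 + 3 = 82.
82 ÷ 56 = 1 complete bar with 26 thirty-second notes remaining.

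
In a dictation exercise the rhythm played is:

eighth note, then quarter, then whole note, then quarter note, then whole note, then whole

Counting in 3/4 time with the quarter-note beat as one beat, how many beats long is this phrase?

One quarter-note beat = 2 eighth notes.
Express everything in eighth notes: eighth note = 1; quarter = 2; whole note = 8; quarter note = 2; whole note = 8; whole = 8.
Adding: 1 + 2 + 8 + 2 + 8 + 8 = 29.
29 ÷ 2 = 14.5 beats.

14.5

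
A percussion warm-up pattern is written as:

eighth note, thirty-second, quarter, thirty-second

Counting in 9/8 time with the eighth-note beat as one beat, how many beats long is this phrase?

3.5

One eighth-note beat = 4 thirty-second notes.
In thirty-second notes: eighth note = 4; thirty-second = 1; quarter = 8; thirty-second = 1.
Sum: 4 + 1 + 8 + 1 = 14.
14 ÷ 4 = 3.5 beats.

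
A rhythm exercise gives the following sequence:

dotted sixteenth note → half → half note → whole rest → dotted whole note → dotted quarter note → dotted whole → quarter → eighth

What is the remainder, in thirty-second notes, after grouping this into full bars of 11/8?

11

One bar of 11/8 = 44 thirty-second notes.
Working in thirty-second notes: dotted sixteenth note = 3; half = 16; half note = 16; whole rest = 32; dotted whole note = 48; dotted quarter note = 12; dotted whole = 48; quarter = 8; eighth = 4.
Total: 3 + 16 + 16 + 32 + 48 + 12 + 48 + 8 + 4 = 187.
187 ÷ 44 = 4 complete bars with 11 thirty-second notes remaining.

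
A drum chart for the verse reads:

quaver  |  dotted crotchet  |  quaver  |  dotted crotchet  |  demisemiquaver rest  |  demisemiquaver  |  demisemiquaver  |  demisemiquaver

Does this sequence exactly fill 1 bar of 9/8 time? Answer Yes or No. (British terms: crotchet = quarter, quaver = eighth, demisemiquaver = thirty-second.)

Yes

One bar of 9/8 = 36 thirty-second notes.
Express everything in thirty-second notes: quaver = 4; dotted crotchet = 12; quaver = 4; dotted crotchet = 12; demisemiquaver rest = 1; demisemiquaver = 1; demisemiquaver = 1; demisemiquaver = 1.
Sum: 4 + 12 + 4 + 12 + 1 + 1 + 1 + 1 = 36.
36 equals 36, so the answer is Yes.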